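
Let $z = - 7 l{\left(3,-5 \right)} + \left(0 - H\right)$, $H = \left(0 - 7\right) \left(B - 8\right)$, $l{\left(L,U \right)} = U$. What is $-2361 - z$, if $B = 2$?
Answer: $-2354$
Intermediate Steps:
$H = 42$ ($H = \left(0 - 7\right) \left(2 - 8\right) = \left(-7\right) \left(-6\right) = 42$)
$z = -7$ ($z = \left(-7\right) \left(-5\right) + \left(0 - 42\right) = 35 + \left(0 - 42\right) = 35 - 42 = -7$)
$-2361 - z = -2361 - -7 = -2361 + 7 = -2354$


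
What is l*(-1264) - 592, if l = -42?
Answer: 52496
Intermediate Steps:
l*(-1264) - 592 = -42*(-1264) - 592 = 53088 - 592 = 52496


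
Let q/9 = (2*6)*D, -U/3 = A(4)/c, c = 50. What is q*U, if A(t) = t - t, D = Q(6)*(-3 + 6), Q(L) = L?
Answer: 0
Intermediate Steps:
D = 18 (D = 6*(-3 + 6) = 6*3 = 18)
A(t) = 0
U = 0 (U = -0/50 = -3*0 = 0)
q = 1944 (q = 9*((2*6)*18) = 9*(12*18) = 9*216 = 1944)
q*U = 1944*0 = 0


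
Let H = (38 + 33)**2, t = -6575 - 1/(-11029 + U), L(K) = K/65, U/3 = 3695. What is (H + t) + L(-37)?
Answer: -5585897/3640 ≈ -1534.6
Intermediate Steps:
U = 11085 (U = 3*3695 = 11085)
L(K) = K/65 (L(K) = K*(1/65) = K/65)
t = -368201/56 (t = -6575 - 1/(-11029 + 11085) = -6575 - 1/56 = -368201/56 ≈ -6575.0)
H = 5041 (H = 71**2 = 5041)
(H + t) + L(-37) = (5041 - 368201/56) + (1/65)*(-37) = -85905/56 - 37/65 = -5585897/3640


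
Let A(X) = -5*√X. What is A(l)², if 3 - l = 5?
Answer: -50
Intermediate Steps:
l = -2 (l = 3 - 1*5 = 3 - 5 = -2)
A(l)² = (-5*I*√2)² = -50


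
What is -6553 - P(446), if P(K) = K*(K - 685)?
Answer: 100041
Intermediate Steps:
P(K) = K*(-685 + K)
-6553 - P(446) = -6553 - 446*(-685 + 446) = -6553 - 446*(-239) = -6553 - 1*(-106594) = -6553 + 106594 = 100041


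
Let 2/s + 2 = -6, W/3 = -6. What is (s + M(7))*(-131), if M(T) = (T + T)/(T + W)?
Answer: 8777/44 ≈ 199.48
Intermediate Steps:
W = -18 (W = 3*(-6) = -18)
s = -1/4 (s = 2/(-2 - 6) = 2/(-8) = 2*(-1/8) = -1/4 ≈ -0.25000)
M(T) = 2*T/(-18 + T) (M(T) = (T + T)/(T - 18) = (2*T)/(-18 + T) = 2*T/(-18 + T))
(s + M(7))*(-131) = (-1/4 + 2*7/(-18 + 7))*(-131) = (-1/4 + 2*7/(-11))*(-131) = (-1/4 + 2*7*(-1/11))*(-131) = (-1/4 - 14/11)*(-131) = -67/44*(-131) = 8777/44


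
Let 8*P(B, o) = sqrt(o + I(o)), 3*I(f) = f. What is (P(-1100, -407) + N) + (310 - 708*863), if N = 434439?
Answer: -176255 + I*sqrt(1221)/12 ≈ -1.7626e+5 + 2.9119*I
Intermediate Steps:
I(f) = f/3
P(B, o) = sqrt(3)*sqrt(o)/12 (P(B, o) = sqrt(o + o/3)/8 = sqrt(4*o/3)/8 = (2*sqrt(3)*sqrt(o)/3)/8 = sqrt(3)*sqrt(o)/12)
(P(-1100, -407) + N) + (310 - 708*863) = (sqrt(3)*sqrt(-407)/12 + 434439) + (310 - 708*863) = (sqrt(3)*(I*sqrt(407))/12 + 434439) + (310 - 611004) = (I*sqrt(1221)/12 + 434439) - 610694 = (434439 + I*sqrt(1221)/12) - 610694 = -176255 + I*sqrt(1221)/12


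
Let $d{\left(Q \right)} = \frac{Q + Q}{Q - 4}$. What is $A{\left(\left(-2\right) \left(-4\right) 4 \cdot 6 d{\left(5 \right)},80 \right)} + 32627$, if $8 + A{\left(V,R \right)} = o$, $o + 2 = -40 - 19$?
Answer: $32558$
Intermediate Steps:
$d{\left(Q \right)} = \frac{2 Q}{-4 + Q}$
$o = -61$ ($o = -2 - 59 = -61$)
$A{\left(V,R \right)} = -69$ ($A{\left(V,R \right)} = -8 - 61 = -69$)
$A{\left(\left(-2\right) \left(-4\right) 4 \cdot 6 d{\left(5 \right)},80 \right)} + 32627 = -69 + 32627 = 32558$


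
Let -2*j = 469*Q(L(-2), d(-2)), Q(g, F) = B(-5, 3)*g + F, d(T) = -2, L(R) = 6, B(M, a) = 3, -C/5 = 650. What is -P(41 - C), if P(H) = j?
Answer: 3752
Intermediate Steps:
C = -3250 (C = -5*650 = -3250)
Q(g, F) = F + 3*g (Q(g, F) = 3*g + F = F + 3*g)
j = -3752 (j = -469*(-2 + 3*6)/2 = -469*(-2 + 18)/2 = -469*16/2 = -½*7504 = -3752)
P(H) = -3752
-P(41 - C) = -1*(-3752) = 3752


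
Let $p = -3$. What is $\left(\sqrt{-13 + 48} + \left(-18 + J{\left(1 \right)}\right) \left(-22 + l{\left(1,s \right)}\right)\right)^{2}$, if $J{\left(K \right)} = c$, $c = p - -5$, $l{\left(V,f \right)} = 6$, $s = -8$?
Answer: $\left(256 + \sqrt{35}\right)^{2} \approx 68600.0$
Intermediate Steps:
$c = 2$ ($c = -3 - -5 = -3 + 5 = 2$)
$J{\left(K \right)} = 2$
$\left(\sqrt{-13 + 48} + \left(-18 + J{\left(1 \right)}\right) \left(-22 + l{\left(1,s \right)}\right)\right)^{2} = \left(\sqrt{-13 + 48} + \left(-18 + 2\right) \left(-22 + 6\right)\right)^{2} = \left(\sqrt{35} - -256\right)^{2} = \left(\sqrt{35} + 256\right)^{2} = \left(256 + \sqrt{35}\right)^{2}$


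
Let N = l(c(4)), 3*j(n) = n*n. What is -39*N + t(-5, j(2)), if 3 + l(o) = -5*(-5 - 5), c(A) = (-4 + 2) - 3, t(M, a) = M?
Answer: -1838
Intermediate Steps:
j(n) = n**2/3 (j(n) = (n*n)/3 = n**2/3)
c(A) = -5 (c(A) = -2 - 3 = -5)
l(o) = 47 (l(o) = -3 - 5*(-5 - 5) = -3 - 5*(-10) = -3 + 50 = 47)
N = 47
-39*N + t(-5, j(2)) = -39*47 - 5 = -1833 - 5 = -1838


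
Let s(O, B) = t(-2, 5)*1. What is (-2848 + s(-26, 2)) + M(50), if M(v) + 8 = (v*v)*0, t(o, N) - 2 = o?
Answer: -2856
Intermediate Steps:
t(o, N) = 2 + o
s(O, B) = 0 (s(O, B) = (2 - 2)*1 = 0*1 = 0)
M(v) = -8 (M(v) = -8 + (v*v)*0 = -8 + v²*0 = -8 + 0 = -8)
(-2848 + s(-26, 2)) + M(50) = (-2848 + 0) - 8 = -2848 - 8 = -2856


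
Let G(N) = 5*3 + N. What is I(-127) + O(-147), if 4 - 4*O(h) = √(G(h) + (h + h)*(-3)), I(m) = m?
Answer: -126 - 5*√30/4 ≈ -132.85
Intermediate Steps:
G(N) = 15 + N
O(h) = 1 - √(15 - 5*h)/4 (O(h) = 1 - √((15 + h) + (h + h)*(-3))/4 = 1 - √((15 + h) + (2*h)*(-3))/4 = 1 - √((15 + h) - 6*h)/4 = 1 - √(15 - 5*h)/4)
I(-127) + O(-147) = -127 + (1 - √(15 - 5*(-147))/4) = -127 + (1 - √(15 + 735)/4) = -127 + (1 - 5*√30/4) = -126 - 5*√30/4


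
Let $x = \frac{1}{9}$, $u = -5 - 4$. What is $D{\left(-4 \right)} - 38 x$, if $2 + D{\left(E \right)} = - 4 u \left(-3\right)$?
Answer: $- \frac{1028}{9} \approx -114.22$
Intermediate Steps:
$u = -9$
$x = \frac{1}{9} \approx 0.11111$
$D{\left(E \right)} = -110$ ($D{\left(E \right)} = -2 + \left(-4\right) \left(-9\right) \left(-3\right) = -2 + 36 \left(-3\right) = -2 - 108 = -110$)
$D{\left(-4 \right)} - 38 x = -110 - \frac{38}{9} = - \frac{1028}{9}$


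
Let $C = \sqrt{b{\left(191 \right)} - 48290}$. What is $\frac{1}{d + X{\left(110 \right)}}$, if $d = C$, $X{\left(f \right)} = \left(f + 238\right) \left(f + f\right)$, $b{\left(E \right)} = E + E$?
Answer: $\frac{660}{50530013} - \frac{i \sqrt{11977}}{2930740754} \approx 1.3062 \cdot 10^{-5} - 3.7342 \cdot 10^{-8} i$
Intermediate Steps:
$b{\left(E \right)} = 2 E$
$X{\left(f \right)} = 2 f \left(238 + f\right)$ ($X{\left(f \right)} = \left(238 + f\right) 2 f = 2 f \left(238 + f\right)$)
$C = 2 i \sqrt{11977}$ ($C = \sqrt{2 \cdot 191 - 48290} = \sqrt{382 - 48290} = \sqrt{-47908} = 2 i \sqrt{11977} \approx 218.88 i$)
$d = 2 i \sqrt{11977} \approx 218.88 i$
$\frac{1}{d + X{\left(110 \right)}} = \frac{1}{2 i \sqrt{11977} + 2 \cdot 110 \left(238 + 110\right)} = \frac{1}{2 i \sqrt{11977} + 2 \cdot 110 \cdot 348} = \frac{1}{2 i \sqrt{11977} + 76560} = \frac{1}{76560 + 2 i \sqrt{11977}}$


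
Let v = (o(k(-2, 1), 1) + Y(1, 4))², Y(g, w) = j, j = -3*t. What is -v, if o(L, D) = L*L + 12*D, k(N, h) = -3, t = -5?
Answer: -1296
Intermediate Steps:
j = 15 (j = -3*(-5) = 15)
o(L, D) = L² + 12*D
Y(g, w) = 15
v = 1296 (v = (((-3)² + 12*1) + 15)² = ((9 + 12) + 15)² = (21 + 15)² = 36² = 1296)
-v = -1*1296 = -1296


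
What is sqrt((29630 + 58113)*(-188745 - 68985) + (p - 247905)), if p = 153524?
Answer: I*sqrt(22614097771) ≈ 1.5038e+5*I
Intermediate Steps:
sqrt((29630 + 58113)*(-188745 - 68985) + (p - 247905)) = sqrt((29630 + 58113)*(-188745 - 68985) + (153524 - 247905)) = sqrt(87743*(-257730) - 94381) = sqrt(-22614003390 - 94381) = sqrt(-22614097771) = I*sqrt(22614097771)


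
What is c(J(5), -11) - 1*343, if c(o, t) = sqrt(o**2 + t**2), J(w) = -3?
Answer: -343 + sqrt(130) ≈ -331.60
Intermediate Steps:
c(J(5), -11) - 1*343 = sqrt((-3)**2 + (-11)**2) - 1*343 = sqrt(9 + 121) - 343 = sqrt(130) - 343 = -343 + sqrt(130)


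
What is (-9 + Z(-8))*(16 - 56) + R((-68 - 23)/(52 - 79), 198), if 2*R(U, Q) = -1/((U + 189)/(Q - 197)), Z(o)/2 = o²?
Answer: -49446907/10388 ≈ -4760.0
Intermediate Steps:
Z(o) = 2*o²
R(U, Q) = -(-197 + Q)/(2*(189 + U)) (R(U, Q) = (-1/((U + 189)/(Q - 197)))/2 = (-1/((189 + U)/(-197 + Q)))/2 = (-(-197 + Q)/(189 + U))/2 = -(-197 + Q)/(2*(189 + U)))
(-9 + Z(-8))*(16 - 56) + R((-68 - 23)/(52 - 79), 198) = (-9 + 2*(-8)²)*(16 - 56) + (197 - 1*198)/(2*(189 + (-68 - 23)/(52 - 79))) = (-9 + 2*64)*(-40) + (197 - 198)/(2*(189 - 91/(-27))) = (-9 + 128)*(-40) + (½)*(-1)/(189 - 91*(-1/27)) = 119*(-40) + (½)*(-1)/(189 + 91/27) = -4760 + (½)*(-1)/(5194/27) = -4760 + (½)*(27/5194)*(-1) = -4760 - 27/10388 = -49446907/10388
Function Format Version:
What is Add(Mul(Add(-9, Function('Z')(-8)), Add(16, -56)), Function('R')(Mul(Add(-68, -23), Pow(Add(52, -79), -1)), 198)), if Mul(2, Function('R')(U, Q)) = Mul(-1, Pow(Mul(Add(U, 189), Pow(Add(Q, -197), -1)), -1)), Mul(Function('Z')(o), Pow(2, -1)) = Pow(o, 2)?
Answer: Rational(-49446907, 10388) ≈ -4760.0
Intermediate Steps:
Function('Z')(o) = Mul(2, Pow(o, 2))
Function('R')(U, Q) = Mul(Rational(-1, 2), Pow(Add(189, U), -1), Add(-197, Q)) (Function('R')(U, Q) = Mul(Rational(1, 2), Mul(-1, Pow(Mul(Add(U, 189), Pow(Add(Q, -197), -1)), -1))) = Mul(Rational(1, 2), Mul(-1, Pow(Mul(Add(189, U), Pow(Add(-197, Q), -1)), -1))) = Mul(Rational(1, 2), Mul(-1, Pow(Mul(Pow(Add(-197, Q), -1), Add(189, U)), -1))) = Mul(Rational(1, 2), Mul(-1, Mul(Pow(Add(189, U), -1), Add(-197, Q)))) = Mul(Rational(1, 2), Mul(-1, Pow(Add(189, U), -1), Add(-197, Q))) = Mul(Rational(-1, 2), Pow(Add(189, U), -1), Add(-197, Q)))
Add(Mul(Add(-9, Function('Z')(-8)), Add(16, -56)), Function('R')(Mul(Add(-68, -23), Pow(Add(52, -79), -1)), 198)) = Add(Mul(Add(-9, Mul(2, Pow(-8, 2))), Add(16, -56)), Mul(Rational(1, 2), Pow(Add(189, Mul(Add(-68, -23), Pow(Add(52, -79), -1))), -1), Add(197, Mul(-1, 198)))) = Add(Mul(Add(-9, Mul(2, 64)), -40), Mul(Rational(1, 2), Pow(Add(189, Mul(-91, Pow(-27, -1))), -1), Add(197, -198))) = Add(Mul(Add(-9, 128), -40), Mul(Rational(1, 2), Pow(Add(189, Mul(-91, Rational(-1, 27))), -1), -1)) = Add(Mul(119, -40), Mul(Rational(1, 2), Pow(Add(189, Rational(91, 27)), -1), -1)) = Add(-4760, Mul(Rational(1, 2), Pow(Rational(5194, 27), -1), -1)) = Add(-4760, Mul(Rational(1, 2), Rational(27, 5194), -1)) = Add(-4760, Rational(-27, 10388)) = Rational(-49446907, 10388)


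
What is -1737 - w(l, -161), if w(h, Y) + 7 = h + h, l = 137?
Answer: -2004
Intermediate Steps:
w(h, Y) = -7 + 2*h (w(h, Y) = -7 + (h + h) = -7 + 2*h)
-1737 - w(l, -161) = -1737 - (-7 + 2*137) = -1737 - (-7 + 274) = -1737 - 1*267 = -1737 - 267 = -2004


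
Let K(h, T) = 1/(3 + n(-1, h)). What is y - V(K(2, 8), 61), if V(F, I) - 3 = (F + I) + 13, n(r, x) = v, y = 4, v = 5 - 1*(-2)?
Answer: -731/10 ≈ -73.100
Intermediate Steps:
v = 7 (v = 5 + 2 = 7)
n(r, x) = 7
K(h, T) = ⅒ (K(h, T) = 1/(3 + 7) = 1/10 = ⅒)
V(F, I) = 16 + F + I (V(F, I) = 3 + ((F + I) + 13) = 3 + (13 + F + I) = 16 + F + I)
y - V(K(2, 8), 61) = 4 - (16 + ⅒ + 61) = 4 - 1*771/10 = 4 - 771/10 = -731/10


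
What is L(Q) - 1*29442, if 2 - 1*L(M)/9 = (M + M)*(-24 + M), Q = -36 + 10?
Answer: -52824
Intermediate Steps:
Q = -26
L(M) = 18 - 18*M*(-24 + M) (L(M) = 18 - 9*(M + M)*(-24 + M) = 18 - 9*2*M*(-24 + M) = 18 - 18*M*(-24 + M))
L(Q) - 1*29442 = (18 - 18*(-26)² + 432*(-26)) - 1*29442 = (18 - 18*676 - 11232) - 29442 = (18 - 12168 - 11232) - 29442 = -23382 - 29442 = -52824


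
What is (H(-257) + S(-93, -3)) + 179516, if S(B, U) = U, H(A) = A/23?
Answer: 4128542/23 ≈ 1.7950e+5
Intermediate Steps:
H(A) = A/23 (H(A) = A*(1/23) = A/23)
(H(-257) + S(-93, -3)) + 179516 = ((1/23)*(-257) - 3) + 179516 = (-257/23 - 3) + 179516 = -326/23 + 179516 = 4128542/23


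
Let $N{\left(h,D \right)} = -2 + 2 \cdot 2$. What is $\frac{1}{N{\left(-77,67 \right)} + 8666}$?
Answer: $\frac{1}{8668} \approx 0.00011537$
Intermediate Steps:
$N{\left(h,D \right)} = 2$ ($N{\left(h,D \right)} = -2 + 4 = 2$)
$\frac{1}{N{\left(-77,67 \right)} + 8666} = \frac{1}{2 + 8666} = \frac{1}{8668}$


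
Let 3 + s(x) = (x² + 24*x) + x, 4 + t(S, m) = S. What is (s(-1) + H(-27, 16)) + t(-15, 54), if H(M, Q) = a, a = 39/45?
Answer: -677/15 ≈ -45.133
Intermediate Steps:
a = 13/15 (a = 39*(1/45) = 13/15 ≈ 0.86667)
t(S, m) = -4 + S
H(M, Q) = 13/15
s(x) = -3 + x² + 25*x (s(x) = -3 + ((x² + 24*x) + x) = -3 + (x² + 25*x) = -3 + x² + 25*x)
(s(-1) + H(-27, 16)) + t(-15, 54) = ((-3 + (-1)² + 25*(-1)) + 13/15) + (-4 - 15) = ((-3 + 1 - 25) + 13/15) - 19 = (-27 + 13/15) - 19 = -392/15 - 19 = -677/15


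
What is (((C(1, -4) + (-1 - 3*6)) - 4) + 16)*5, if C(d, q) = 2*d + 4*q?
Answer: -105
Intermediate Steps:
(((C(1, -4) + (-1 - 3*6)) - 4) + 16)*5 = ((((2*1 + 4*(-4)) + (-1 - 3*6)) - 4) + 16)*5 = ((((2 - 16) + (-1 - 18)) - 4) + 16)*5 = (((-14 - 19) - 4) + 16)*5 = ((-33 - 4) + 16)*5 = (-37 + 16)*5 = -21*5 = -105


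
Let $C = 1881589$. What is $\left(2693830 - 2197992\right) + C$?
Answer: $2377427$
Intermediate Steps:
$\left(2693830 - 2197992\right) + C = \left(2693830 - 2197992\right) + 1881589 = 495838 + 1881589 = 2377427$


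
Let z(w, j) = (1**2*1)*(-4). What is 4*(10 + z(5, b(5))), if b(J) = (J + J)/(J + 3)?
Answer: 24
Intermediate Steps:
b(J) = 2*J/(3 + J) (b(J) = (2*J)/(3 + J) = 2*J/(3 + J))
z(w, j) = -4 (z(w, j) = (1*1)*(-4) = 1*(-4) = -4)
4*(10 + z(5, b(5))) = 4*(10 - 4) = 4*6 = 24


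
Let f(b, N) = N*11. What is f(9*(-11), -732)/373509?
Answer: -2684/124503 ≈ -0.021558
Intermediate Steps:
f(b, N) = 11*N
f(9*(-11), -732)/373509 = (11*(-732))/373509 = -8052*1/373509 = -2684/124503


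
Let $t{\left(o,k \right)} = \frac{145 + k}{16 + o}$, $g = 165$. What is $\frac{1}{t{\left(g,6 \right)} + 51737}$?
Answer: $\frac{181}{9364548} \approx 1.9328 \cdot 10^{-5}$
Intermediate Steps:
$t{\left(o,k \right)} = \frac{145 + k}{16 + o}$
$\frac{1}{t{\left(g,6 \right)} + 51737} = \frac{1}{\frac{145 + 6}{16 + 165} + 51737} = \frac{1}{\frac{1}{181} \cdot 151 + 51737} = \frac{1}{\frac{151}{181} + 51737} = \frac{1}{\frac{9364548}{181}} = \frac{181}{9364548}$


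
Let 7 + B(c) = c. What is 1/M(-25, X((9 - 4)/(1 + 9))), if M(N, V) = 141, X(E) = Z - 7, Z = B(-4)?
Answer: 1/141 ≈ 0.0070922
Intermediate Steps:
B(c) = -7 + c
Z = -11 (Z = -7 - 4 = -11)
X(E) = -18 (X(E) = -11 - 7 = -18)
1/M(-25, X((9 - 4)/(1 + 9))) = 1/141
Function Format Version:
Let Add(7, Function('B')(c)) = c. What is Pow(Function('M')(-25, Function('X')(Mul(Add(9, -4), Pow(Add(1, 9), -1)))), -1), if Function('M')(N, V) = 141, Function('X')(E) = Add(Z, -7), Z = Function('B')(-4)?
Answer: Rational(1, 141) ≈ 0.0070922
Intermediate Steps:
Function('B')(c) = Add(-7, c)
Z = -11 (Z = Add(-7, -4) = -11)
Function('X')(E) = -18 (Function('X')(E) = Add(-11, -7) = -18)
Pow(Function('M')(-25, Function('X')(Mul(Add(9, -4), Pow(Add(1, 9), -1)))), -1) = Pow(141, -1) = Rational(1, 141)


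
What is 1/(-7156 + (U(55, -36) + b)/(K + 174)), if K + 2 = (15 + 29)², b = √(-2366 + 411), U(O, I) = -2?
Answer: -6359772760/45510539904891 - 2108*I*√1955/227552699524455 ≈ -0.00013974 - 4.096e-10*I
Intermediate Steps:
b = I*√1955 (b = √(-1955) = I*√1955 ≈ 44.215*I)
K = 1934 (K = -2 + (15 + 29)² = -2 + 44² = -2 + 1936 = 1934)
1/(-7156 + (U(55, -36) + b)/(K + 174)) = 1/(-7156 + (-2 + I*√1955)/(1934 + 174)) = 1/(-7156 + (-2 + I*√1955)/2108) = 1/(-7156 + (-2 + I*√1955)*(1/2108)) = 1/(-7156 + (-1/1054 + I*√1955/2108)) = 1/(-7542425/1054 + I*√1955/2108)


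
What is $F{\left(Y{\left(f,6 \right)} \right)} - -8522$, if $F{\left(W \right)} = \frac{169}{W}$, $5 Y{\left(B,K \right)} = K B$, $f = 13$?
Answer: $\frac{51197}{6} \approx 8532.8$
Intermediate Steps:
$Y{\left(B,K \right)} = \frac{B K}{5}$ ($Y{\left(B,K \right)} = \frac{K B}{5} = \frac{B K}{5}$)
$F{\left(Y{\left(f,6 \right)} \right)} - -8522 = \frac{169}{\frac{1}{5} \cdot 13 \cdot 6} - -8522 = \frac{169}{\frac{78}{5}} + 8522 = 169 \cdot \frac{5}{78} + 8522 = \frac{65}{6} + 8522 = \frac{51197}{6}$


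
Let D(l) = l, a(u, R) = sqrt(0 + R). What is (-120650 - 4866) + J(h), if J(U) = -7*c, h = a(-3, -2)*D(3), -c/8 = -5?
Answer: -125796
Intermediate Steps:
c = 40 (c = -8*(-5) = 40)
a(u, R) = sqrt(R)
h = 3*I*sqrt(2) (h = sqrt(-2)*3 = (I*sqrt(2))*3 = 3*I*sqrt(2) ≈ 4.2426*I)
J(U) = -280 (J(U) = -7*40 = -280)
(-120650 - 4866) + J(h) = (-120650 - 4866) - 280 = -125516 - 280 = -125796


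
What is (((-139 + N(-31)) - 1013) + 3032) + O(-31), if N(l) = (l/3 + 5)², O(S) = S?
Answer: 16897/9 ≈ 1877.4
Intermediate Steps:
N(l) = (5 + l/3)² (N(l) = (l*(⅓) + 5)² = (l/3 + 5)² = (5 + l/3)²)
(((-139 + N(-31)) - 1013) + 3032) + O(-31) = (((-139 + (15 - 31)²/9) - 1013) + 3032) - 31 = (((-139 + (⅑)*(-16)²) - 1013) + 3032) - 31 = (((-139 + (⅑)*256) - 1013) + 3032) - 31 = (((-139 + 256/9) - 1013) + 3032) - 31 = ((-995/9 - 1013) + 3032) - 31 = (-10112/9 + 3032) - 31 = 17176/9 - 31 = 16897/9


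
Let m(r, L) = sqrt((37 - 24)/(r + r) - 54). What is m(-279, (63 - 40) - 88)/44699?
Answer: I*sqrt(1868990)/8314014 ≈ 0.00016443*I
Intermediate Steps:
m(r, L) = sqrt(-54 + 13/(2*r)) (m(r, L) = sqrt(13/((2*r)) - 54) = sqrt(13*(1/(2*r)) - 54) = sqrt(13/(2*r) - 54) = sqrt(-54 + 13/(2*r)))
m(-279, (63 - 40) - 88)/44699 = (sqrt(-216 + 26/(-279))/2)/44699 = (sqrt(-216 + 26*(-1/279))/2)*(1/44699) = (sqrt(-216 - 26/279)/2)*(1/44699) = (sqrt(-60290/279)/2)*(1/44699) = ((I*sqrt(1868990)/93)/2)*(1/44699) = (I*sqrt(1868990)/186)*(1/44699) = I*sqrt(1868990)/8314014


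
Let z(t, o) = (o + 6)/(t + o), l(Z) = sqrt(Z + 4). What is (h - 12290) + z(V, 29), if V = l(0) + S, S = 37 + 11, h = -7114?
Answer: -1532881/79 ≈ -19404.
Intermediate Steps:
S = 48
l(Z) = sqrt(4 + Z)
V = 50 (V = sqrt(4 + 0) + 48 = sqrt(4) + 48 = 2 + 48 = 50)
z(t, o) = (6 + o)/(o + t)
(h - 12290) + z(V, 29) = (-7114 - 12290) + (6 + 29)/(29 + 50) = -19404 + 35/79 = -1532881/79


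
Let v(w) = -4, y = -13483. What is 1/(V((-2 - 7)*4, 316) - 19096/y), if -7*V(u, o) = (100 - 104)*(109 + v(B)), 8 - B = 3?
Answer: 13483/828076 ≈ 0.016282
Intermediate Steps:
B = 5 (B = 8 - 1*3 = 8 - 3 = 5)
V(u, o) = 60 (V(u, o) = -(100 - 104)*(109 - 4)/7 = -(-4)*105/7 = -1/7*(-420) = 60)
1/(V((-2 - 7)*4, 316) - 19096/y) = 1/(60 - 19096/(-13483)) = 1/(60 - 19096*(-1/13483)) = 1/(60 + 19096/13483) = 1/(828076/13483) = 13483/828076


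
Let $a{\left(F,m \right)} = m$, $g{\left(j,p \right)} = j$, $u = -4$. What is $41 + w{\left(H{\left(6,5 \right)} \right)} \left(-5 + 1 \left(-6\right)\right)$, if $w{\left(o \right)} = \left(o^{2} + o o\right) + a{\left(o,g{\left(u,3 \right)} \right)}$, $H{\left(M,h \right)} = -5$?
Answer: $-465$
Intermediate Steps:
$w{\left(o \right)} = -4 + 2 o^{2}$ ($w{\left(o \right)} = \left(o^{2} + o o\right) - 4 = \left(o^{2} + o^{2}\right) - 4 = 2 o^{2} - 4 = -4 + 2 o^{2}$)
$41 + w{\left(H{\left(6,5 \right)} \right)} \left(-5 + 1 \left(-6\right)\right) = 41 + \left(-4 + 2 \left(-5\right)^{2}\right) \left(-5 + 1 \left(-6\right)\right) = 41 + \left(-4 + 2 \cdot 25\right) \left(-5 - 6\right) = 41 + \left(-4 + 50\right) \left(-11\right) = 41 + 46 \left(-11\right) = 41 - 506 = -465$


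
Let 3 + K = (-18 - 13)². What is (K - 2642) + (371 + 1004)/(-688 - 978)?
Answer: -2806919/1666 ≈ -1684.8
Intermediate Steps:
K = 958 (K = -3 + (-18 - 13)² = -3 + (-31)² = -3 + 961 = 958)
(K - 2642) + (371 + 1004)/(-688 - 978) = (958 - 2642) + (371 + 1004)/(-688 - 978) = -1684 + 1375/(-1666) = -1684 + 1375*(-1/1666) = -1684 - 1375/1666 = -2806919/1666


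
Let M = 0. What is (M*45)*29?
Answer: 0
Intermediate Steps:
(M*45)*29 = (0*45)*29 = 0*29 = 0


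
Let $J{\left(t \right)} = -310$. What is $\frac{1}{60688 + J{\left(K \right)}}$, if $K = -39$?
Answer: $\frac{1}{60378} \approx 1.6562 \cdot 10^{-5}$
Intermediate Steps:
$\frac{1}{60688 + J{\left(K \right)}} = \frac{1}{60688 - 310} = \frac{1}{60378}$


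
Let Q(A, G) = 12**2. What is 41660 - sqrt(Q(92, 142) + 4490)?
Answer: 41660 - sqrt(4634) ≈ 41592.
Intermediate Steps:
Q(A, G) = 144
41660 - sqrt(Q(92, 142) + 4490) = 41660 - sqrt(144 + 4490) = 41660 - sqrt(4634)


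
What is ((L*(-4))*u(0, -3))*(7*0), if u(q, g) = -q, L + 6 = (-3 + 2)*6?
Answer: 0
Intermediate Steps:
L = -12 (L = -6 + (-3 + 2)*6 = -6 - 1*6 = -6 - 6 = -12)
((L*(-4))*u(0, -3))*(7*0) = ((-12*(-4))*(-1*0))*(7*0) = (48*0)*0 = 0*0 = 0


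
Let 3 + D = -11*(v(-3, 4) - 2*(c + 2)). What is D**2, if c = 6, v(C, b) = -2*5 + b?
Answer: 57121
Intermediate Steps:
v(C, b) = -10 + b
D = 239 (D = -3 - 11*((-10 + 4) - 2*(6 + 2)) = -3 - 11*(-6 - 2*8) = -3 - 11*(-6 - 16) = -3 - 11*(-22) = -3 + 242 = 239)
D**2 = 239**2 = 57121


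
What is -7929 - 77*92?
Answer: -15013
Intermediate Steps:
-7929 - 77*92 = -7929 - 7084 = -15013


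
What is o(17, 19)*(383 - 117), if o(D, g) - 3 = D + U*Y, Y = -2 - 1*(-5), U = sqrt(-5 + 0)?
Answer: 5320 + 798*I*sqrt(5) ≈ 5320.0 + 1784.4*I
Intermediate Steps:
U = I*sqrt(5) (U = sqrt(-5) = I*sqrt(5) ≈ 2.2361*I)
Y = 3 (Y = -2 + 5 = 3)
o(D, g) = 3 + D + 3*I*sqrt(5) (o(D, g) = 3 + (D + (I*sqrt(5))*3) = 3 + (D + 3*I*sqrt(5)) = 3 + D + 3*I*sqrt(5))
o(17, 19)*(383 - 117) = (3 + 17 + 3*I*sqrt(5))*(383 - 117) = (20 + 3*I*sqrt(5))*266 = 5320 + 798*I*sqrt(5)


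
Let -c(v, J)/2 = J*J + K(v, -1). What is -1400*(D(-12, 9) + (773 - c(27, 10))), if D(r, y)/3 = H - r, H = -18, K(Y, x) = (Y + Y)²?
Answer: -9501800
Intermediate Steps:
K(Y, x) = 4*Y² (K(Y, x) = (2*Y)² = 4*Y²)
c(v, J) = -8*v² - 2*J² (c(v, J) = -2*(J*J + 4*v²) = -2*(J² + 4*v²) = -8*v² - 2*J²)
D(r, y) = -54 - 3*r (D(r, y) = 3*(-18 - r) = -54 - 3*r)
-1400*(D(-12, 9) + (773 - c(27, 10))) = -1400*((-54 - 3*(-12)) + (773 - (-8*27² - 2*10²))) = -1400*((-54 + 36) + (773 - (-8*729 - 2*100))) = -1400*(-18 + (773 - (-5832 - 200))) = -1400*(-18 + (773 - 1*(-6032))) = -1400*(-18 + (773 + 6032)) = -1400*(-18 + 6805) = -1400*6787 = -9501800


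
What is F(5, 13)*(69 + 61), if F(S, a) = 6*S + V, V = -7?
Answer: 2990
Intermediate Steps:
F(S, a) = -7 + 6*S (F(S, a) = 6*S - 7 = -7 + 6*S)
F(5, 13)*(69 + 61) = (-7 + 6*5)*(69 + 61) = (-7 + 30)*130 = 23*130 = 2990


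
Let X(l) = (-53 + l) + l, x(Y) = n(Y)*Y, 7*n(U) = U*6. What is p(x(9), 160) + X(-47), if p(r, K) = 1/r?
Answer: -71435/486 ≈ -146.99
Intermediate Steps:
n(U) = 6*U/7 (n(U) = (U*6)/7 = (6*U)/7 = 6*U/7)
x(Y) = 6*Y²/7 (x(Y) = (6*Y/7)*Y = 6*Y²/7)
X(l) = -53 + 2*l
p(x(9), 160) + X(-47) = 1/((6/7)*9²) + (-53 + 2*(-47)) = 1/((6/7)*81) + (-53 - 94) = 1/(486/7) - 147 = 7/486 - 147 = -71435/486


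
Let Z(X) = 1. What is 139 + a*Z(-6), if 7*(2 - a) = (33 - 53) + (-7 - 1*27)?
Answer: 1041/7 ≈ 148.71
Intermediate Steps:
a = 68/7 (a = 2 - ((33 - 53) + (-7 - 1*27))/7 = 2 - (-20 + (-7 - 27))/7 = 2 - (-20 - 34)/7 = 2 - 1/7*(-54) = 2 + 54/7 = 68/7 ≈ 9.7143)
139 + a*Z(-6) = 139 + (68/7)*1 = 139 + 68/7 = 1041/7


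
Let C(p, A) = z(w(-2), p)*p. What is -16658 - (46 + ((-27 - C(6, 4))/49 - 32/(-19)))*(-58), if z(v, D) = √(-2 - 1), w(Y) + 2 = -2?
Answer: -12963500/931 - 348*I*√3/49 ≈ -13924.0 - 12.301*I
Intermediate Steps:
w(Y) = -4 (w(Y) = -2 - 2 = -4)
z(v, D) = I*√3 (z(v, D) = √(-3) = I*√3)
C(p, A) = I*p*√3 (C(p, A) = (I*√3)*p = I*p*√3)
-16658 - (46 + ((-27 - C(6, 4))/49 - 32/(-19)))*(-58) = -16658 - (46 + ((-27 - I*6*√3)/49 - 32/(-19)))*(-58) = -16658 - (46 + ((-27 - 6*I*√3)*(1/49) - 32*(-1/19)))*(-58) = -16658 - (46 + ((-27 - 6*I*√3)*(1/49) + 32/19))*(-58) = -16658 - (46 + ((-27/49 - 6*I*√3/49) + 32/19))*(-58) = -16658 - (46 + (1055/931 - 6*I*√3/49))*(-58) = -16658 - (43881/931 - 6*I*√3/49)*(-58) = -16658 - (-2545098/931 + 348*I*√3/49) = -16658 + (2545098/931 - 348*I*√3/49) = -12963500/931 - 348*I*√3/49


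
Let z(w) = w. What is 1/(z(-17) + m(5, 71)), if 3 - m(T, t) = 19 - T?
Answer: -1/28 ≈ -0.035714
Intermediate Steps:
m(T, t) = -16 + T (m(T, t) = 3 - (19 - T) = 3 + (-19 + T) = -16 + T)
1/(z(-17) + m(5, 71)) = 1/(-17 + (-16 + 5)) = 1/(-17 - 11) = 1/(-28) = -1/28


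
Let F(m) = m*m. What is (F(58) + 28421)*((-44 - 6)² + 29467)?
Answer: 1016071095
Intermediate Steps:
F(m) = m²
(F(58) + 28421)*((-44 - 6)² + 29467) = (58² + 28421)*((-44 - 6)² + 29467) = (3364 + 28421)*((-50)² + 29467) = 31785*(2500 + 29467) = 31785*31967 = 1016071095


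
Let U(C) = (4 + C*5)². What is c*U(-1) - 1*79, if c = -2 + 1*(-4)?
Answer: -85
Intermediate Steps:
U(C) = (4 + 5*C)²
c = -6 (c = -2 - 4 = -6)
c*U(-1) - 1*79 = -6*(4 + 5*(-1))² - 1*79 = -6*(4 - 5)² - 79 = -6*(-1)² - 79 = -6*1 - 79 = -6 - 79 = -85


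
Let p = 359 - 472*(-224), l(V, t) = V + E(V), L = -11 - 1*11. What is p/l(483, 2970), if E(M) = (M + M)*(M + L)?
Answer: 106087/445809 ≈ 0.23797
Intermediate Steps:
L = -22 (L = -11 - 11 = -22)
E(M) = 2*M*(-22 + M) (E(M) = (M + M)*(M - 22) = (2*M)*(-22 + M) = 2*M*(-22 + M))
l(V, t) = V + 2*V*(-22 + V)
p = 106087 (p = 359 + 105728 = 106087)
p/l(483, 2970) = 106087/((483*(-43 + 2*483))) = 106087/((483*(-43 + 966))) = 106087/((483*923)) = 106087/445809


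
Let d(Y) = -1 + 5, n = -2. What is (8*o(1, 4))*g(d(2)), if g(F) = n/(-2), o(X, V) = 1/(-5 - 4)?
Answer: -8/9 ≈ -0.88889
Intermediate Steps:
d(Y) = 4
o(X, V) = -⅑ (o(X, V) = 1/(-9) = -⅑)
g(F) = 1 (g(F) = -2/(-2) = -2*(-½) = 1)
(8*o(1, 4))*g(d(2)) = (8*(-⅑))*1 = -8/9*1 = -8/9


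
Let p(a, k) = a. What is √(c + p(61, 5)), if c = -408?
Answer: I*√347 ≈ 18.628*I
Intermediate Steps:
√(c + p(61, 5)) = √(-408 + 61) = √(-347) = I*√347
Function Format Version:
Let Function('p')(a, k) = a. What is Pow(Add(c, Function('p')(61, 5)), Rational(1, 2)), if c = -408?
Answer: Mul(I, Pow(347, Rational(1, 2))) ≈ Mul(18.628, I)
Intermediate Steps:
Pow(Add(c, Function('p')(61, 5)), Rational(1, 2)) = Pow(Add(-408, 61), Rational(1, 2)) = Pow(-347, Rational(1, 2)) = Mul(I, Pow(347, Rational(1, 2)))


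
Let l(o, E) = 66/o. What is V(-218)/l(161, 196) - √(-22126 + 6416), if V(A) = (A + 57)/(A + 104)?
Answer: 25921/7524 - I*√15710 ≈ 3.4451 - 125.34*I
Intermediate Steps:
V(A) = (57 + A)/(104 + A)
V(-218)/l(161, 196) - √(-22126 + 6416) = ((57 - 218)/(104 - 218))/((66/161)) - √(-22126 + 6416) = (-161/(-114))/((66*(1/161))) - √(-15710) = (-1/114*(-161))/(66/161) - I*√15710 = (161/114)*(161/66) - I*√15710 = 25921/7524 - I*√15710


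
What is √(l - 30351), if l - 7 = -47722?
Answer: 3*I*√8674 ≈ 279.4*I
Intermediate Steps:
l = -47715 (l = 7 - 47722 = -47715)
√(l - 30351) = √(-47715 - 30351) = √(-78066) = 3*I*√8674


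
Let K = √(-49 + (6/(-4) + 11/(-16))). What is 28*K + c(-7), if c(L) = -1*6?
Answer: -6 + 21*I*√91 ≈ -6.0 + 200.33*I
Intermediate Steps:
c(L) = -6
K = 3*I*√91/4 (K = √(-49 + (6*(-¼) + 11*(-1/16))) = √(-49 + (-3/2 - 11/16)) = √(-49 - 35/16) = √(-819/16) = 3*I*√91/4 ≈ 7.1545*I)
28*K + c(-7) = 28*(3*I*√91/4) - 6 = 21*I*√91 - 6 = -6 + 21*I*√91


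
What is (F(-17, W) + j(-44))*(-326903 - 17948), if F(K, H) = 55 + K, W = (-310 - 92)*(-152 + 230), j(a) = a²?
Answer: -680735874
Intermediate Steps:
W = -31356 (W = -402*78 = -31356)
(F(-17, W) + j(-44))*(-326903 - 17948) = ((55 - 17) + (-44)²)*(-326903 - 17948) = (38 + 1936)*(-344851) = 1974*(-344851) = -680735874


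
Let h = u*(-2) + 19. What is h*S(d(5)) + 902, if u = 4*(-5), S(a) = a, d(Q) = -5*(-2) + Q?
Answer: 1787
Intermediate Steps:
d(Q) = 10 + Q
u = -20
h = 59 (h = -20*(-2) + 19 = 40 + 19 = 59)
h*S(d(5)) + 902 = 59*(10 + 5) + 902 = 59*15 + 902 = 885 + 902 = 1787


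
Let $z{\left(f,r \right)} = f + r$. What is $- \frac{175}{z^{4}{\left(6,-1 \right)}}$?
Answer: $- \frac{7}{25} \approx -0.28$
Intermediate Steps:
$- \frac{175}{z^{4}{\left(6,-1 \right)}} = - \frac{175}{\left(6 - 1\right)^{4}} = - \frac{175}{5^{4}} = - \frac{175}{625} = \left(-175\right) \frac{1}{625} = - \frac{7}{25}$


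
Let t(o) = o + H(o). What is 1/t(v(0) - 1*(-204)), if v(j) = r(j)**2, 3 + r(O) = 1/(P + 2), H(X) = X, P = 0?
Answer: 2/841 ≈ 0.0023781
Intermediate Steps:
r(O) = -5/2 (r(O) = -3 + 1/(0 + 2) = -3 + 1/2 = -5/2)
v(j) = 25/4 (v(j) = (-5/2)**2 = 25/4)
t(o) = 2*o (t(o) = o + o = 2*o)
1/t(v(0) - 1*(-204)) = 1/(2*(25/4 - 1*(-204))) = 1/(2*(25/4 + 204)) = 1/(2*(841/4)) = 1/(841/2) = 2/841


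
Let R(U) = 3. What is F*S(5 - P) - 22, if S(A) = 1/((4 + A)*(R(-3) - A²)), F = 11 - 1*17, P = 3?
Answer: -21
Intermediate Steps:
F = -6 (F = 11 - 17 = -6)
S(A) = 1/((3 - A²)*(4 + A)) (S(A) = 1/((4 + A)*(3 - A²)) = 1/((3 - A²)*(4 + A)))
F*S(5 - P) - 22 = -(-6)/(-12 + (5 - 1*3)³ - 3*(5 - 1*3) + 4*(5 - 1*3)²) - 22 = -(-6)/(-12 + (5 - 3)³ - 3*(5 - 3) + 4*(5 - 3)²) - 22 = -(-6)/(-12 + 2³ - 3*2 + 4*2²) - 22 = -(-6)/(-12 + 8 - 6 + 4*4) - 22 = -(-6)/(-12 + 8 - 6 + 16) - 22 = -(-6)/6 - 22 = -6*(-⅙) - 22 = 1 - 22 = -21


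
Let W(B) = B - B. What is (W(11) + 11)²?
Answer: 121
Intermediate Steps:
W(B) = 0
(W(11) + 11)² = (0 + 11)² = 11² = 121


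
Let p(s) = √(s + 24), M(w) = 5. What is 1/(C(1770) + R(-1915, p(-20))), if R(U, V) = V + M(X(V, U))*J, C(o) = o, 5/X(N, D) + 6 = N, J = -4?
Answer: 1/1752 ≈ 0.00057078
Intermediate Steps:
X(N, D) = 5/(-6 + N)
p(s) = √(24 + s)
R(U, V) = -20 + V (R(U, V) = V + 5*(-4) = V - 20 = -20 + V)
1/(C(1770) + R(-1915, p(-20))) = 1/(1770 + (-20 + √(24 - 20))) = 1/(1770 + (-20 + √4)) = 1/(1770 + (-20 + 2)) = 1/(1770 - 18) = 1/1752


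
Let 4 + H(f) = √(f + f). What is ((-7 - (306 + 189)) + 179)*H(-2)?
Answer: 1292 - 646*I ≈ 1292.0 - 646.0*I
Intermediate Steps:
H(f) = -4 + √2*√f (H(f) = -4 + √(f + f) = -4 + √(2*f) = -4 + √2*√f)
((-7 - (306 + 189)) + 179)*H(-2) = ((-7 - (306 + 189)) + 179)*(-4 + √2*√(-2)) = ((-7 - 1*495) + 179)*(-4 + √2*(I*√2)) = ((-7 - 495) + 179)*(-4 + 2*I) = (-502 + 179)*(-4 + 2*I) = -323*(-4 + 2*I) = 1292 - 646*I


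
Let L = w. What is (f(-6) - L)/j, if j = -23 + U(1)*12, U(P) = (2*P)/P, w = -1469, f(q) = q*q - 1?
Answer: 1504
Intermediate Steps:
f(q) = -1 + q**2 (f(q) = q**2 - 1 = -1 + q**2)
L = -1469
U(P) = 2
j = 1 (j = -23 + 2*12 = -23 + 24 = 1)
(f(-6) - L)/j = ((-1 + (-6)**2) - 1*(-1469))/1 = ((-1 + 36) + 1469)*1 = (35 + 1469)*1 = 1504*1 = 1504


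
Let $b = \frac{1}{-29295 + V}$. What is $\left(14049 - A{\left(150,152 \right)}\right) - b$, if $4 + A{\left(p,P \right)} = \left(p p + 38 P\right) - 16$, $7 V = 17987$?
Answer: $- \frac{2657817139}{187078} \approx -14207.0$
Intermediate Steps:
$V = \frac{17987}{7}$ ($V = \frac{1}{7} \cdot 17987 = \frac{17987}{7} \approx 2569.6$)
$A{\left(p,P \right)} = -20 + p^{2} + 38 P$ ($A{\left(p,P \right)} = -4 - \left(16 - 38 P - p p\right) = -4 - \left(16 - p^{2} - 38 P\right) = -4 + \left(-16 + p^{2} + 38 P\right) = -20 + p^{2} + 38 P$)
$b = - \frac{7}{187078}$ ($b = \frac{1}{-29295 + \frac{17987}{7}} = \frac{1}{- \frac{187078}{7}} = - \frac{7}{187078} \approx -3.7418 \cdot 10^{-5}$)
$\left(14049 - A{\left(150,152 \right)}\right) - b = \left(14049 - \left(-20 + 150^{2} + 38 \cdot 152\right)\right) - - \frac{7}{187078} = \left(14049 - \left(-20 + 22500 + 5776\right)\right) + \frac{7}{187078} = \left(14049 - 28256\right) + \frac{7}{187078} = -14207 + \frac{7}{187078} = - \frac{2657817139}{187078}$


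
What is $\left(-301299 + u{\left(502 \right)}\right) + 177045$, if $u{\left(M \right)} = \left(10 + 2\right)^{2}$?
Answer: $-124110$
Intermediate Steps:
$u{\left(M \right)} = 144$ ($u{\left(M \right)} = 12^{2} = 144$)
$\left(-301299 + u{\left(502 \right)}\right) + 177045 = \left(-301299 + 144\right) + 177045 = -301155 + 177045 = -124110$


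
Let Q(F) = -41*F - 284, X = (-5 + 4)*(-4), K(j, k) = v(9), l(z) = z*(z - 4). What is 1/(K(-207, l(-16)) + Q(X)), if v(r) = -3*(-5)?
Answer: -1/433 ≈ -0.0023095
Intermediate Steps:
v(r) = 15
l(z) = z*(-4 + z)
K(j, k) = 15
X = 4 (X = -1*(-4) = 4)
Q(F) = -284 - 41*F
1/(K(-207, l(-16)) + Q(X)) = 1/(15 + (-284 - 41*4)) = 1/(15 + (-284 - 164)) = 1/(15 - 448) = 1/(-433) = -1/433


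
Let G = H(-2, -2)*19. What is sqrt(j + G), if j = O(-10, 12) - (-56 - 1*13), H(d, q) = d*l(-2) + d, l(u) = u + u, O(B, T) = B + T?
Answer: sqrt(185) ≈ 13.601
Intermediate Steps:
l(u) = 2*u
H(d, q) = -3*d (H(d, q) = d*(2*(-2)) + d = d*(-4) + d = -4*d + d = -3*d)
G = 114 (G = -3*(-2)*19 = 6*19 = 114)
j = 71 (j = (-10 + 12) - (-56 - 1*13) = 2 - (-56 - 13) = 2 - 1*(-69) = 2 + 69 = 71)
sqrt(j + G) = sqrt(71 + 114) = sqrt(185)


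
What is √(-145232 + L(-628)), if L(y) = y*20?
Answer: 4*I*√9862 ≈ 397.23*I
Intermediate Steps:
L(y) = 20*y
√(-145232 + L(-628)) = √(-145232 + 20*(-628)) = √(-145232 - 12560) = √(-157792) = 4*I*√9862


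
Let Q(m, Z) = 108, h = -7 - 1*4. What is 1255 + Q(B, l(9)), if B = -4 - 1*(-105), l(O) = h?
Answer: 1363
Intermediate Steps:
h = -11 (h = -7 - 4 = -11)
l(O) = -11
B = 101 (B = -4 + 105 = 101)
1255 + Q(B, l(9)) = 1255 + 108 = 1363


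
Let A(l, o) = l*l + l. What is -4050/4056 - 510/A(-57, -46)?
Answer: -26035/22477 ≈ -1.1583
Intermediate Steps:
A(l, o) = l + l**2 (A(l, o) = l**2 + l = l + l**2)
-4050/4056 - 510/A(-57, -46) = -4050/4056 - 510*(-1/(57*(1 - 57))) = -4050*1/4056 - 510/((-57*(-56))) = -675/676 - 510/3192 = -675/676 - 510*1/3192 = -675/676 - 85/532 = -26035/22477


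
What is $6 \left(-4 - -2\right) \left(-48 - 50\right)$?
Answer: $1176$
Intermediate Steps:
$6 \left(-4 - -2\right) \left(-48 - 50\right) = 6 \left(-4 + 2\right) \left(-98\right) = 6 \left(-2\right) \left(-98\right) = \left(-12\right) \left(-98\right) = 1176$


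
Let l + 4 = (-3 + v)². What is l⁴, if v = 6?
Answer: 625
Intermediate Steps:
l = 5 (l = -4 + (-3 + 6)² = -4 + 3² = -4 + 9 = 5)
l⁴ = 5⁴ = 625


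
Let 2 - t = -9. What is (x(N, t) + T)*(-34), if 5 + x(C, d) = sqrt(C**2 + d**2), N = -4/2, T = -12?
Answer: 578 - 170*sqrt(5) ≈ 197.87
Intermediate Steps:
t = 11 (t = 2 - 1*(-9) = 2 + 9 = 11)
N = -2 (N = -4*1/2 = -2)
x(C, d) = -5 + sqrt(C**2 + d**2)
(x(N, t) + T)*(-34) = ((-5 + sqrt((-2)**2 + 11**2)) - 12)*(-34) = ((-5 + sqrt(4 + 121)) - 12)*(-34) = ((-5 + sqrt(125)) - 12)*(-34) = ((-5 + 5*sqrt(5)) - 12)*(-34) = (-17 + 5*sqrt(5))*(-34) = 578 - 170*sqrt(5)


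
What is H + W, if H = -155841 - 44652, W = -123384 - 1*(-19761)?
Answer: -304116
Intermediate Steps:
W = -103623 (W = -123384 + 19761 = -103623)
H = -200493
H + W = -200493 - 103623 = -304116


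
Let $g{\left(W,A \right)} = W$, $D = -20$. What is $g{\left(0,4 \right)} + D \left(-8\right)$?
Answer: $160$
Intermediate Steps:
$g{\left(0,4 \right)} + D \left(-8\right) = 0 - -160 = 0 + 160 = 160$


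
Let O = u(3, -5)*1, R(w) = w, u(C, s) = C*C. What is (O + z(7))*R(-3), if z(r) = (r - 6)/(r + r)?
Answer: -381/14 ≈ -27.214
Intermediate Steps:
u(C, s) = C²
z(r) = (-6 + r)/(2*r) (z(r) = (-6 + r)/((2*r)) = (-6 + r)*(1/(2*r)) = (-6 + r)/(2*r))
O = 9 (O = 3²*1 = 9*1 = 9)
(O + z(7))*R(-3) = (9 + (½)*(-6 + 7)/7)*(-3) = (9 + (½)*(⅐)*1)*(-3) = (9 + 1/14)*(-3) = (127/14)*(-3) = -381/14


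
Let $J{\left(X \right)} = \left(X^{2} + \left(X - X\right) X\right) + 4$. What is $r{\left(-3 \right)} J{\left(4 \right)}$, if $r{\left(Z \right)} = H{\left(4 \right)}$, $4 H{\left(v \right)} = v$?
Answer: $20$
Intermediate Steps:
$H{\left(v \right)} = \frac{v}{4}$
$r{\left(Z \right)} = 1$ ($r{\left(Z \right)} = \frac{1}{4} \cdot 4 = 1$)
$J{\left(X \right)} = 4 + X^{2}$ ($J{\left(X \right)} = \left(X^{2} + 0 X\right) + 4 = \left(X^{2} + 0\right) + 4 = X^{2} + 4 = 4 + X^{2}$)
$r{\left(-3 \right)} J{\left(4 \right)} = 1 \left(4 + 4^{2}\right) = 1 \left(4 + 16\right) = 1 \cdot 20 = 20$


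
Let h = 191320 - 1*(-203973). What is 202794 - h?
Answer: -192499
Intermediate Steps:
h = 395293 (h = 191320 + 203973 = 395293)
202794 - h = 202794 - 1*395293 = 202794 - 395293 = -192499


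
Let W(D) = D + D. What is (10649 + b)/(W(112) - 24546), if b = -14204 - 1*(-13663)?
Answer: -5054/12161 ≈ -0.41559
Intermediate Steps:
b = -541 (b = -14204 + 13663 = -541)
W(D) = 2*D
(10649 + b)/(W(112) - 24546) = (10649 - 541)/(2*112 - 24546) = 10108/(224 - 24546) = 10108/(-24322) = 10108*(-1/24322) = -5054/12161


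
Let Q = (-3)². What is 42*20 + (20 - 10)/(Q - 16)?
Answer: 5870/7 ≈ 838.57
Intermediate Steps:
Q = 9
42*20 + (20 - 10)/(Q - 16) = 42*20 + (20 - 10)/(9 - 16) = 840 + 10/(-7) = 840 + 10*(-⅐) = 840 - 10/7 = 5870/7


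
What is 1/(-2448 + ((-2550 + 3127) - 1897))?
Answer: -1/3768 ≈ -0.00026539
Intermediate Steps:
1/(-2448 + ((-2550 + 3127) - 1897)) = 1/(-2448 + (577 - 1897)) = 1/(-2448 - 1320) = 1/(-3768) = -1/3768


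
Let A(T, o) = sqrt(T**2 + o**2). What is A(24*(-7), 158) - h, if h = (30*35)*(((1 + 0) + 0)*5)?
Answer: -5250 + 2*sqrt(13297) ≈ -5019.4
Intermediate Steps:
h = 5250 (h = 1050*((1 + 0)*5) = 1050*(1*5) = 1050*5 = 5250)
A(24*(-7), 158) - h = sqrt((24*(-7))**2 + 158**2) - 1*5250 = sqrt((-168)**2 + 24964) - 5250 = sqrt(28224 + 24964) - 5250 = sqrt(53188) - 5250 = 2*sqrt(13297) - 5250 = -5250 + 2*sqrt(13297)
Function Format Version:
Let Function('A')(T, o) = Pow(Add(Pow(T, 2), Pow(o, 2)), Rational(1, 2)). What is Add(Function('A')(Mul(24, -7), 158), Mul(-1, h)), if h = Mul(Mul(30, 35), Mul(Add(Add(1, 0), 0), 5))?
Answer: Add(-5250, Mul(2, Pow(13297, Rational(1, 2)))) ≈ -5019.4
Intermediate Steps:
h = 5250 (h = Mul(1050, Mul(Add(1, 0), 5)) = Mul(1050, Mul(1, 5)) = Mul(1050, 5) = 5250)
Add(Function('A')(Mul(24, -7), 158), Mul(-1, h)) = Add(Pow(Add(Pow(Mul(24, -7), 2), Pow(158, 2)), Rational(1, 2)), Mul(-1, 5250)) = Add(Pow(Add(Pow(-168, 2), 24964), Rational(1, 2)), -5250) = Add(Pow(Add(28224, 24964), Rational(1, 2)), -5250) = Add(Pow(53188, Rational(1, 2)), -5250) = Add(Mul(2, Pow(13297, Rational(1, 2))), -5250) = Add(-5250, Mul(2, Pow(13297, Rational(1, 2))))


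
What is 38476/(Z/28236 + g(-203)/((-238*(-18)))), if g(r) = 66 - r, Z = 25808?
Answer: 387847775952/9846413 ≈ 39390.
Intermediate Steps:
38476/(Z/28236 + g(-203)/((-238*(-18)))) = 38476/(25808/28236 + (66 - 1*(-203))/((-238*(-18)))) = 38476/(25808*(1/28236) + (66 + 203)/4284) = 38476/(6452/7059 + 269*(1/4284)) = 38476/(6452/7059 + 269/4284) = 38476/(9846413/10080252) = 38476*(10080252/9846413) = 387847775952/9846413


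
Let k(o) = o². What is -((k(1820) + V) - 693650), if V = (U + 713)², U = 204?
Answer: -3459639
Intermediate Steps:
V = 840889 (V = (204 + 713)² = 917² = 840889)
-((k(1820) + V) - 693650) = -((1820² + 840889) - 693650) = -((3312400 + 840889) - 693650) = -(4153289 - 693650) = -1*3459639 = -3459639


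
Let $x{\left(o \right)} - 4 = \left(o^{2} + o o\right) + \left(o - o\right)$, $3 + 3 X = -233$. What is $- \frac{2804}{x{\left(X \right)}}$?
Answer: $- \frac{6309}{27857} \approx -0.22648$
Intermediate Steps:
$X = - \frac{236}{3}$ ($X = -1 + \frac{1}{3} \left(-233\right) = -1 - \frac{233}{3} = - \frac{236}{3} \approx -78.667$)
$x{\left(o \right)} = 4 + 2 o^{2}$ ($x{\left(o \right)} = 4 + \left(\left(o^{2} + o o\right) + \left(o - o\right)\right) = 4 + \left(\left(o^{2} + o^{2}\right) + 0\right) = 4 + \left(2 o^{2} + 0\right) = 4 + 2 o^{2}$)
$- \frac{2804}{x{\left(X \right)}} = - \frac{2804}{4 + 2 \left(- \frac{236}{3}\right)^{2}} = - \frac{2804}{4 + 2 \cdot \frac{55696}{9}} = - \frac{2804}{4 + \frac{111392}{9}} = - \frac{2804}{\frac{111428}{9}} = \left(-2804\right) \frac{9}{111428} = - \frac{6309}{27857}$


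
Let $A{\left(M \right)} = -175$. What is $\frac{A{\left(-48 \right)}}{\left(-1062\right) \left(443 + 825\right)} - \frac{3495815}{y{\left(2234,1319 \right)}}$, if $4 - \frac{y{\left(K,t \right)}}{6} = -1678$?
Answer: $- \frac{392293220495}{1132504056} \approx -346.39$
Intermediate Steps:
$y{\left(K,t \right)} = 10092$ ($y{\left(K,t \right)} = 24 - -10068 = 24 + 10068 = 10092$)
$\frac{A{\left(-48 \right)}}{\left(-1062\right) \left(443 + 825\right)} - \frac{3495815}{y{\left(2234,1319 \right)}} = - \frac{175}{\left(-1062\right) \left(443 + 825\right)} - \frac{3495815}{10092} = - \frac{175}{\left(-1062\right) 1268} - \frac{3495815}{10092} = - \frac{175}{-1346616} - \frac{3495815}{10092} = \left(-175\right) \left(- \frac{1}{1346616}\right) - \frac{3495815}{10092} = \frac{175}{1346616} - \frac{3495815}{10092} = - \frac{392293220495}{1132504056}$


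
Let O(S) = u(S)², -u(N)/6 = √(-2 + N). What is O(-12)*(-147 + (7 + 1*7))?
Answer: 67032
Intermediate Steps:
u(N) = -6*√(-2 + N)
O(S) = -72 + 36*S (O(S) = (-6*√(-2 + S))² = -72 + 36*S)
O(-12)*(-147 + (7 + 1*7)) = (-72 + 36*(-12))*(-147 + (7 + 1*7)) = (-72 - 432)*(-147 + (7 + 7)) = -504*(-147 + 14) = -504*(-133) = 67032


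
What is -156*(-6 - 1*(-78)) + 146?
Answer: -11086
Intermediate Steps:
-156*(-6 - 1*(-78)) + 146 = -156*(-6 + 78) + 146 = -156*72 + 146 = -11232 + 146 = -11086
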